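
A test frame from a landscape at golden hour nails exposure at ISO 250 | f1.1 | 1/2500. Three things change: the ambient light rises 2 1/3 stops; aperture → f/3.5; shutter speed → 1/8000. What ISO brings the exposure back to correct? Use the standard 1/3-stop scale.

Scene light: 2 1/3 stops brighter.
Aperture: f/1.1 → f/1.2 → f/1.4 → f/1.6 → f/1.8 → f/2 → f/2.2 → f/2.5 → f/2.8 → f/3.2 → f/3.5 — 3 1/3 stops stopped down (darker).
Shutter speed: 1/2500 → 1/3200 → 1/4000 → 1/5000 → 1/6400 → 1/8000 — 1 2/3 stops faster (darker).
Net so far: 2 2/3 stops darker. ISO: 250 → 320 → 400 → 500 → 640 → 800 → 1000 → 1250 → 1600.

ISO 1600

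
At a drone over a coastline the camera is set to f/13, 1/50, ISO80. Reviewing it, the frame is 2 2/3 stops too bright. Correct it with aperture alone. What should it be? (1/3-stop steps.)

f/32

Overexposed by 2 2/3 stops → need 2 2/3 stops darker.
Aperture: f/13 → f/14 → f/16 → f/18 → f/20 → f/22 → f/25 → f/29 → f/32.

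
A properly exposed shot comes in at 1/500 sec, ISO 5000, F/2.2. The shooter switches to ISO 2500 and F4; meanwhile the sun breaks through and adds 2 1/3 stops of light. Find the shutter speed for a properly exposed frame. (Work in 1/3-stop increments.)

Scene light: 2 1/3 stops brighter.
ISO: 5000 → 4000 → 3200 → 2500 — 1 stop dropped (darker).
Aperture: f/2.2 → f/2.5 → f/2.8 → f/3.2 → f/3.5 → f/4 — 1 2/3 stops stopped down (darker).
Net so far: 1/3 stop darker. Shutter speed: 1/500 → 1/400.

1/400s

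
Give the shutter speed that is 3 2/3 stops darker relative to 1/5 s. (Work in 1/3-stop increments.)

Shutter speed: 1/5 → 1/6 → 1/8 → 1/10 → 1/13 → 1/15 → 1/20 → 1/25 → 1/30 → 1/40 → 1/50 → 1/60 — 3 2/3 stops shorter (darker).

1/60s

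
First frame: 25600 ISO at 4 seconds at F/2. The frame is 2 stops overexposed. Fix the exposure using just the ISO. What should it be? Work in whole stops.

Overexposed by 2 stops → need 2 stops darker.
ISO: 25600 → 12800 → 6400.

ISO 6400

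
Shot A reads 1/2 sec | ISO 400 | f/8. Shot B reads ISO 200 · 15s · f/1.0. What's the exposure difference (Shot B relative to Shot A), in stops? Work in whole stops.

10 stops brighter

Aperture: f/8 → f/5.6 → f/4 → f/2.8 → f/2 → f/1.4 → f/1.0 — 6 stops opened up (brighter).
Shutter speed: 1/2 → 1 → 2 → 4 → 8 → 15 — 5 stops slower (brighter).
ISO: 400 → 200 — 1 stop dropped (darker).
Net: +6 +5 −1 = +10 stops.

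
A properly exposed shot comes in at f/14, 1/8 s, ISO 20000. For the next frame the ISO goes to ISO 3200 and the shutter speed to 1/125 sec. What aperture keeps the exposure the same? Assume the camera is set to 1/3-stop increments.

f/1.4

ISO: 20000 → 16000 → 12800 → 10000 → 8000 → 6400 → 5000 → 4000 → 3200 — 2 2/3 stops dropped (darker).
Shutter speed: 1/8 → 1/10 → 1/13 → 1/15 → 1/20 → 1/25 → 1/30 → 1/40 → 1/50 → 1/60 → 1/80 → 1/100 → 1/125 — 4 stops faster (darker).
Net change so far: 6 2/3 stops darker. Offset with the aperture: f/14 → f/13 → f/11 → f/10 → f/9 → f/8 → f/7.1 → f/6.3 → f/5.6 → f/5 → f/4.5 → f/4 → f/3.5 → f/3.2 → f/2.8 → f/2.5 → f/2.2 → f/2 → f/1.8 → f/1.6 → f/1.4.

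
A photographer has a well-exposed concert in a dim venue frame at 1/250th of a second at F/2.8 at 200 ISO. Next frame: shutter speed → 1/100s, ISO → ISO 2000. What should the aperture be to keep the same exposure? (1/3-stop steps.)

Shutter speed: 1/250 → 1/200 → 1/160 → 1/125 → 1/100 — 1 1/3 stops slower (brighter).
ISO: 200 → 250 → 320 → 400 → 500 → 640 → 800 → 1000 → 1250 → 1600 → 2000 — 3 1/3 stops higher (brighter).
Net change so far: 4 2/3 stops brighter. Offset with the aperture: f/2.8 → f/3.2 → f/3.5 → f/4 → f/4.5 → f/5 → f/5.6 → f/6.3 → f/7.1 → f/8 → f/9 → f/10 → f/11 → f/13 → f/14.

f/14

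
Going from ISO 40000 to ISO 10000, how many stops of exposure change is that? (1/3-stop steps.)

2 stops

40000 → 32000 → 25600 → 20000 → 16000 → 12800 → 10000 — count the steps: 6 third-stops = 2 stops.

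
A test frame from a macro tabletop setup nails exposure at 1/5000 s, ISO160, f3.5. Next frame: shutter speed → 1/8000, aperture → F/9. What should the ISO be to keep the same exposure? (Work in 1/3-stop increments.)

ISO 1600

Shutter speed: 1/5000 → 1/6400 → 1/8000 — 2/3 stop faster (darker).
Aperture: f/3.5 → f/4 → f/4.5 → f/5 → f/5.6 → f/6.3 → f/7.1 → f/8 → f/9 — 2 2/3 stops smaller aperture (darker).
Net change so far: 3 1/3 stops darker. Offset with the ISO: 160 → 200 → 250 → 320 → 400 → 500 → 640 → 800 → 1000 → 1250 → 1600.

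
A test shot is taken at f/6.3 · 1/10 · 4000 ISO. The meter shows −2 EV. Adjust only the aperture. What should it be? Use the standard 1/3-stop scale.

f/3.2

Underexposed by 2 stops → need 2 stops brighter.
Aperture: f/6.3 → f/5.6 → f/5 → f/4.5 → f/4 → f/3.5 → f/3.2.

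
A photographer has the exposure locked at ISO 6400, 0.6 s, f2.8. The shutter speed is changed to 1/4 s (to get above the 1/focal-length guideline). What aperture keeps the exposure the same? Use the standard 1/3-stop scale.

Shutter speed: 0.6 → 0.5 → 0.4 → 0.3 → 1/4 — 1 1/3 stops shorter (darker).
Need 1 1/3 stops brighter from the aperture: f/2.8 → f/2.5 → f/2.2 → f/2 → f/1.8.

f/1.8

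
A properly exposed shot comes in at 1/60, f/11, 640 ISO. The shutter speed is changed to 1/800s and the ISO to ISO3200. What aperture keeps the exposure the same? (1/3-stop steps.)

f/7.1

Shutter speed: 1/60 → 1/80 → 1/100 → 1/125 → 1/160 → 1/200 → 1/250 → 1/320 → 1/400 → 1/500 → 1/640 → 1/800 — 3 2/3 stops shorter (darker).
ISO: 640 → 800 → 1000 → 1250 → 1600 → 2000 → 2500 → 3200 — 2 1/3 stops raised (brighter).
Net change so far: 1 1/3 stops darker. Offset with the aperture: f/11 → f/10 → f/9 → f/8 → f/7.1.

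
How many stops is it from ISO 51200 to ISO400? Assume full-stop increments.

7 stops

51200 → 25600 → 12800 → 6400 → 3200 → 1600 → 800 → 400 — count the steps: 7 stops.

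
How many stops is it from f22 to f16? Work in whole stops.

f/22 → f/16 — count the steps: 1 stop.

1 stop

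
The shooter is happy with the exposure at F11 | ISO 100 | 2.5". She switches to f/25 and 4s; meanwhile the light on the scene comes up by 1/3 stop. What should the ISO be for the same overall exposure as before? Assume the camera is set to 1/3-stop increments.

ISO 250

Scene light: 1/3 stop brighter.
Aperture: f/11 → f/13 → f/14 → f/16 → f/18 → f/20 → f/22 → f/25 — 2 1/3 stops stopped down (darker).
Shutter speed: 2.5 → 3.2 → 4 — 2/3 stop slower (brighter).
Net so far: 1 1/3 stops darker. ISO: 100 → 125 → 160 → 200 → 250.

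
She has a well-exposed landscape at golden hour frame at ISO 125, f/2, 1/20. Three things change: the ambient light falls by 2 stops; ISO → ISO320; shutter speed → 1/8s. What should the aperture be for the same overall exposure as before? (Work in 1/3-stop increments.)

Scene light: 2 stops darker.
ISO: 125 → 160 → 200 → 250 → 320 — 1 1/3 stops raised (brighter).
Shutter speed: 1/20 → 1/15 → 1/13 → 1/10 → 1/8 — 1 1/3 stops longer (brighter).
Net so far: 2/3 stop brighter. Aperture: f/2 → f/2.2 → f/2.5.

f/2.5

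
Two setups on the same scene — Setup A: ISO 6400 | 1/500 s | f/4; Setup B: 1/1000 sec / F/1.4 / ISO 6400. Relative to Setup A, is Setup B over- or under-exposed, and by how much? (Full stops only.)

2 stops brighter

Aperture: f/4 → f/2.8 → f/2 → f/1.4 — 3 stops larger aperture (brighter).
Shutter speed: 1/500 → 1/1000 — 1 stop faster (darker).
ISO: unchanged.
Net: +3 −1 = +2 stops.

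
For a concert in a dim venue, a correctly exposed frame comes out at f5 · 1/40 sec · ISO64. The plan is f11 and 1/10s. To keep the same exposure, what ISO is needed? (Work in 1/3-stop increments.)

ISO 80

Aperture: f/5 → f/5.6 → f/6.3 → f/7.1 → f/8 → f/9 → f/10 → f/11 — 2 1/3 stops narrower (darker).
Shutter speed: 1/40 → 1/30 → 1/25 → 1/20 → 1/15 → 1/13 → 1/10 — 2 stops longer (brighter).
Net change so far: 1/3 stop darker. Offset with the ISO: 64 → 80.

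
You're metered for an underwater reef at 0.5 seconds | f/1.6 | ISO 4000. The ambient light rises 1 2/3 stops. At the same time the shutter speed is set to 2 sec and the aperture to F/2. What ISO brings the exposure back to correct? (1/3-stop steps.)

Scene light: 1 2/3 stops brighter.
Shutter speed: 0.5 → 0.6 → 0.8 → 1 → 1.3 → 1.6 → 2 — 2 stops slower (brighter).
Aperture: f/1.6 → f/1.8 → f/2 — 2/3 stop narrower (darker).
Net so far: 3 stops brighter. ISO: 4000 → 3200 → 2500 → 2000 → 1600 → 1250 → 1000 → 800 → 640 → 500.

ISO 500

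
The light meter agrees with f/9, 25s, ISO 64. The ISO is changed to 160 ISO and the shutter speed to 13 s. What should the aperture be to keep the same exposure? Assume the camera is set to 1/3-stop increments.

ISO: 64 → 80 → 100 → 125 → 160 — 1 1/3 stops raised (brighter).
Shutter speed: 25 → 20 → 15 → 13 — 1 stop shorter (darker).
Net change so far: 1/3 stop brighter. Offset with the aperture: f/9 → f/10.

f/10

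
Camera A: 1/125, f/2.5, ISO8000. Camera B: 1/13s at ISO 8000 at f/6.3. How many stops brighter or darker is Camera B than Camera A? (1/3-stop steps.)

2/3 stop brighter

Aperture: f/2.5 → f/2.8 → f/3.2 → f/3.5 → f/4 → f/4.5 → f/5 → f/5.6 → f/6.3 — 2 2/3 stops smaller aperture (darker).
Shutter speed: 1/125 → 1/100 → 1/80 → 1/60 → 1/50 → 1/40 → 1/30 → 1/25 → 1/20 → 1/15 → 1/13 — 3 1/3 stops longer (brighter).
ISO: unchanged.
Net: −2 2/3 +3 1/3 = +2/3 stops.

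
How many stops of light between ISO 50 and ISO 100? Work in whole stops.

1 stop

50 → 100 — count the steps: 1 stop.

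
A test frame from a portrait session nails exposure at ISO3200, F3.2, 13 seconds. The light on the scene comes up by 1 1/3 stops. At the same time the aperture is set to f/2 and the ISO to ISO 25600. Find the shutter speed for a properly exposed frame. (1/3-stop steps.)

1/4s

Scene light: 1 1/3 stops brighter.
Aperture: f/3.2 → f/2.8 → f/2.5 → f/2.2 → f/2 — 1 1/3 stops wider (brighter).
ISO: 3200 → 4000 → 5000 → 6400 → 8000 → 10000 → 12800 → 16000 → 20000 → 25600 — 3 stops raised (brighter).
Net so far: 5 2/3 stops brighter. Shutter speed: 13 → 10 → 8 → 6 → 5 → 4 → 3.2 → 2.5 → 2 → 1.6 → 1.3 → 1 → 0.8 → 0.6 → 0.5 → 0.4 → 0.3 → 1/4.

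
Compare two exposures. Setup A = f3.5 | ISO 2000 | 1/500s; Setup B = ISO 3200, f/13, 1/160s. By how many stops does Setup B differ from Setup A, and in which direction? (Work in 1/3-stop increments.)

1 1/3 stops darker

Aperture: f/3.5 → f/4 → f/4.5 → f/5 → f/5.6 → f/6.3 → f/7.1 → f/8 → f/9 → f/10 → f/11 → f/13 — 3 2/3 stops narrower (darker).
Shutter speed: 1/500 → 1/400 → 1/320 → 1/250 → 1/200 → 1/160 — 1 2/3 stops longer (brighter).
ISO: 2000 → 2500 → 3200 — 2/3 stop raised (brighter).
Net: −3 2/3 +1 2/3 +2/3 = −1 1/3 stops.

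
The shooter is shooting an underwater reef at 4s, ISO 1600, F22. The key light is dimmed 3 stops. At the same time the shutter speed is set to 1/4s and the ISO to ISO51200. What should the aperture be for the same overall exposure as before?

f/11

Scene light: 3 stops darker.
Shutter speed: 4 → 2 → 1 → 1/2 → 1/4 — 4 stops shorter (darker).
ISO: 1600 → 3200 → 6400 → 12800 → 25600 → 51200 — 5 stops higher (brighter).
Net so far: 2 stops darker. Aperture: f/22 → f/16 → f/11.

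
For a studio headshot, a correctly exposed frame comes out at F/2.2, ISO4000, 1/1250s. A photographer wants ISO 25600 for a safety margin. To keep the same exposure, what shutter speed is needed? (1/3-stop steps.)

ISO: 4000 → 5000 → 6400 → 8000 → 10000 → 12800 → 16000 → 20000 → 25600 — 2 2/3 stops raised (brighter).
Need 2 2/3 stops darker from the shutter speed: 1/1250 → 1/1600 → 1/2000 → 1/2500 → 1/3200 → 1/4000 → 1/5000 → 1/6400 → 1/8000.

1/8000s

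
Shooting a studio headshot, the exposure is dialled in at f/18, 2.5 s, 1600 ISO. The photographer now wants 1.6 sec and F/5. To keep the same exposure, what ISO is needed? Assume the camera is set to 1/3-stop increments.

ISO 200

Shutter speed: 2.5 → 2 → 1.6 — 2/3 stop shorter (darker).
Aperture: f/18 → f/16 → f/14 → f/13 → f/11 → f/10 → f/9 → f/8 → f/7.1 → f/6.3 → f/5.6 → f/5 — 3 2/3 stops larger aperture (brighter).
Net change so far: 3 stops brighter. Offset with the ISO: 1600 → 1250 → 1000 → 800 → 640 → 500 → 400 → 320 → 250 → 200.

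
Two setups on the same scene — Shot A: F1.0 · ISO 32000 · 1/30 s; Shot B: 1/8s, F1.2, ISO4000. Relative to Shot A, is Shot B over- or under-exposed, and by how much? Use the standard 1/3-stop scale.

Aperture: f/1.0 → f/1.1 → f/1.2 — 2/3 stop stopped down (darker).
Shutter speed: 1/30 → 1/25 → 1/20 → 1/15 → 1/13 → 1/10 → 1/8 — 2 stops longer (brighter).
ISO: 32000 → 25600 → 20000 → 16000 → 12800 → 10000 → 8000 → 6400 → 5000 → 4000 — 3 stops lower (darker).
Net: −2/3 +2 −3 = −1 2/3 stops.

1 2/3 stops darker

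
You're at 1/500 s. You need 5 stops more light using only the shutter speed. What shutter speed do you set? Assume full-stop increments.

1/15s

Shutter speed: 1/500 → 1/250 → 1/125 → 1/60 → 1/30 → 1/15 — 5 stops longer (brighter).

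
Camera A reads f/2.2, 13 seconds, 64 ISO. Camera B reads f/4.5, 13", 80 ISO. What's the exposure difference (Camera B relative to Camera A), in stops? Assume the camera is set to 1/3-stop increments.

Aperture: f/2.2 → f/2.5 → f/2.8 → f/3.2 → f/3.5 → f/4 → f/4.5 — 2 stops narrower (darker).
Shutter speed: unchanged.
ISO: 64 → 80 — 1/3 stop higher (brighter).
Net: −2 +1/3 = −1 2/3 stops.

1 2/3 stops darker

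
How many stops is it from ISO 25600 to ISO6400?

25600 → 12800 → 6400 — count the steps: 2 stops.

2 stops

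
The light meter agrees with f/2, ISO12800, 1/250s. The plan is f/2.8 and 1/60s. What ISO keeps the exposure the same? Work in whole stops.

ISO 6400

Aperture: f/2 → f/2.8 — 1 stop narrower (darker).
Shutter speed: 1/250 → 1/125 → 1/60 — 2 stops slower (brighter).
Net change so far: 1 stop brighter. Offset with the ISO: 12800 → 6400.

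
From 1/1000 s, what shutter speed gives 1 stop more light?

Shutter speed: 1/1000 → 1/500 — 1 stop slower (brighter).

1/500s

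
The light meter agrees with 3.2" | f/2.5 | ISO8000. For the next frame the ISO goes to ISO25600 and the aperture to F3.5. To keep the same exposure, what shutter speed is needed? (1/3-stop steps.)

2 s

ISO: 8000 → 10000 → 12800 → 16000 → 20000 → 25600 — 1 2/3 stops higher (brighter).
Aperture: f/2.5 → f/2.8 → f/3.2 → f/3.5 — 1 stop narrower (darker).
Net change so far: 2/3 stop brighter. Offset with the shutter speed: 3.2 → 2.5 → 2.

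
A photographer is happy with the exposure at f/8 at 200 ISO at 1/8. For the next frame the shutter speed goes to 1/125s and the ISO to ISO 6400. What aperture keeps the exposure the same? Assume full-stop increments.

Shutter speed: 1/8 → 1/15 → 1/30 → 1/60 → 1/125 — 4 stops shorter (darker).
ISO: 200 → 400 → 800 → 1600 → 3200 → 6400 — 5 stops higher (brighter).
Net change so far: 1 stop brighter. Offset with the aperture: f/8 → f/11.

f/11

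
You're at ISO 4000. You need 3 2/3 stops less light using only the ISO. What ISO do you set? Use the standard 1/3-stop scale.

ISO: 4000 → 3200 → 2500 → 2000 → 1600 → 1250 → 1000 → 800 → 640 → 500 → 400 → 320 — 3 2/3 stops dropped (darker).

ISO 320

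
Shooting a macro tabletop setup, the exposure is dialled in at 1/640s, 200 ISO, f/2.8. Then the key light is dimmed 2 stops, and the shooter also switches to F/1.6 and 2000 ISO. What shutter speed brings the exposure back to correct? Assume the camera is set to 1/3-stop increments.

Scene light: 2 stops darker.
Aperture: f/2.8 → f/2.5 → f/2.2 → f/2 → f/1.8 → f/1.6 — 1 2/3 stops wider (brighter).
ISO: 200 → 250 → 320 → 400 → 500 → 640 → 800 → 1000 → 1250 → 1600 → 2000 — 3 1/3 stops higher (brighter).
Net so far: 3 stops brighter. Shutter speed: 1/640 → 1/800 → 1/1000 → 1/1250 → 1/1600 → 1/2000 → 1/2500 → 1/3200 → 1/4000 → 1/5000.

1/5000s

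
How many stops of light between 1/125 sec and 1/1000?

1/125 → 1/250 → 1/500 → 1/1000 — count the steps: 3 stops.

3 stops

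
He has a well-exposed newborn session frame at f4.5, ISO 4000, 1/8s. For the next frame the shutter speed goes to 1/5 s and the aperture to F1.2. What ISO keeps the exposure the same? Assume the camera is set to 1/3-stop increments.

Shutter speed: 1/8 → 1/6 → 1/5 — 2/3 stop longer (brighter).
Aperture: f/4.5 → f/4 → f/3.5 → f/3.2 → f/2.8 → f/2.5 → f/2.2 → f/2 → f/1.8 → f/1.6 → f/1.4 → f/1.2 — 3 2/3 stops opened up (brighter).
Net change so far: 4 1/3 stops brighter. Offset with the ISO: 4000 → 3200 → 2500 → 2000 → 1600 → 1250 → 1000 → 800 → 640 → 500 → 400 → 320 → 250 → 200.

ISO 200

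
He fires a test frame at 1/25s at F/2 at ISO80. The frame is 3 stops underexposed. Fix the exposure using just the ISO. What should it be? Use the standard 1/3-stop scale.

ISO 640

Underexposed by 3 stops → need 3 stops brighter.
ISO: 80 → 100 → 125 → 160 → 200 → 250 → 320 → 400 → 500 → 640.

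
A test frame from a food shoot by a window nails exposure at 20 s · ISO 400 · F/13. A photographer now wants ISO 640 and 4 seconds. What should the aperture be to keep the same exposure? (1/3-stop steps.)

f/7.1

ISO: 400 → 500 → 640 — 2/3 stop higher (brighter).
Shutter speed: 20 → 15 → 13 → 10 → 8 → 6 → 5 → 4 — 2 1/3 stops faster (darker).
Net change so far: 1 2/3 stops darker. Offset with the aperture: f/13 → f/11 → f/10 → f/9 → f/8 → f/7.1.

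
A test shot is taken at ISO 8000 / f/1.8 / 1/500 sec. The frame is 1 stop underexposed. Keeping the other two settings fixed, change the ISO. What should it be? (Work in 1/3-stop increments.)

Underexposed by 1 stop → need 1 stop brighter.
ISO: 8000 → 10000 → 12800 → 16000.

ISO 16000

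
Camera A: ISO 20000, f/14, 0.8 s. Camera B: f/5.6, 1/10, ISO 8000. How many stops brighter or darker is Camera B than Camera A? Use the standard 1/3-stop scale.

Aperture: f/14 → f/13 → f/11 → f/10 → f/9 → f/8 → f/7.1 → f/6.3 → f/5.6 — 2 2/3 stops wider (brighter).
Shutter speed: 0.8 → 0.6 → 0.5 → 0.4 → 0.3 → 1/4 → 1/5 → 1/6 → 1/8 → 1/10 — 3 stops faster (darker).
ISO: 20000 → 16000 → 12800 → 10000 → 8000 — 1 1/3 stops dropped (darker).
Net: +2 2/3 −3 −1 1/3 = −1 2/3 stops.

1 2/3 stops darker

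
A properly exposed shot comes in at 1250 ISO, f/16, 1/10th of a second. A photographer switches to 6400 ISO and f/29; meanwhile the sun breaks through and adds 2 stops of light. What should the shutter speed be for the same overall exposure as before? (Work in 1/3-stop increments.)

Scene light: 2 stops brighter.
ISO: 1250 → 1600 → 2000 → 2500 → 3200 → 4000 → 5000 → 6400 — 2 1/3 stops raised (brighter).
Aperture: f/16 → f/18 → f/20 → f/22 → f/25 → f/29 — 1 2/3 stops smaller aperture (darker).
Net so far: 2 2/3 stops brighter. Shutter speed: 1/10 → 1/13 → 1/15 → 1/20 → 1/25 → 1/30 → 1/40 → 1/50 → 1/60.

1/60s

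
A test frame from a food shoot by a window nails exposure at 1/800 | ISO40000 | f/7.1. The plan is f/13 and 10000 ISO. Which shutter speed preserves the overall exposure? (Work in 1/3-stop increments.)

1/60s

Aperture: f/7.1 → f/8 → f/9 → f/10 → f/11 → f/13 — 1 2/3 stops smaller aperture (darker).
ISO: 40000 → 32000 → 25600 → 20000 → 16000 → 12800 → 10000 — 2 stops lower (darker).
Net change so far: 3 2/3 stops darker. Offset with the shutter speed: 1/800 → 1/640 → 1/500 → 1/400 → 1/320 → 1/250 → 1/200 → 1/160 → 1/125 → 1/100 → 1/80 → 1/60.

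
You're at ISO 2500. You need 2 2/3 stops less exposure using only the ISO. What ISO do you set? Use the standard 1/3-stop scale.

ISO: 2500 → 2000 → 1600 → 1250 → 1000 → 800 → 640 → 500 → 400 — 2 2/3 stops dropped (darker).

ISO 400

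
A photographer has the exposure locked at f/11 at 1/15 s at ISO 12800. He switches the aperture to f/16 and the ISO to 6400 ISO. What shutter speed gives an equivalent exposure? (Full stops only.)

Aperture: f/11 → f/16 — 1 stop narrower (darker).
ISO: 12800 → 6400 — 1 stop lower (darker).
Net change so far: 2 stops darker. Offset with the shutter speed: 1/15 → 1/8 → 1/4.

1/4s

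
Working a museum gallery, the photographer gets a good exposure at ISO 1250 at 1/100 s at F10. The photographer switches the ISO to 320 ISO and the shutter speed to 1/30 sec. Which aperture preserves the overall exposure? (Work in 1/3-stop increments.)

f/9

ISO: 1250 → 1000 → 800 → 640 → 500 → 400 → 320 — 2 stops dropped (darker).
Shutter speed: 1/100 → 1/80 → 1/60 → 1/50 → 1/40 → 1/30 — 1 2/3 stops slower (brighter).
Net change so far: 1/3 stop darker. Offset with the aperture: f/10 → f/9.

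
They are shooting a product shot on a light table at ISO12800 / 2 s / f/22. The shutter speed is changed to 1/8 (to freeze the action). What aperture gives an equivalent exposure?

f/5.6

Shutter speed: 2 → 1 → 1/2 → 1/4 → 1/8 — 4 stops shorter (darker).
Need 4 stops brighter from the aperture: f/22 → f/16 → f/11 → f/8 → f/5.6.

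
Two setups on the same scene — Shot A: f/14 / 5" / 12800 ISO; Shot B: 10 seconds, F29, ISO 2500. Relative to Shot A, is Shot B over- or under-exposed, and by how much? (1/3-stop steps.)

Aperture: f/14 → f/16 → f/18 → f/20 → f/22 → f/25 → f/29 — 2 stops smaller aperture (darker).
Shutter speed: 5 → 6 → 8 → 10 — 1 stop longer (brighter).
ISO: 12800 → 10000 → 8000 → 6400 → 5000 → 4000 → 3200 → 2500 — 2 1/3 stops lower (darker).
Net: −2 +1 −2 1/3 = −3 1/3 stops.

3 1/3 stops darker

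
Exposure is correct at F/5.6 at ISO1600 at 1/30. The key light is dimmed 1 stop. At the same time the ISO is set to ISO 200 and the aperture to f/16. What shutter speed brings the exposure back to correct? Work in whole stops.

Scene light: 1 stop darker.
ISO: 1600 → 800 → 400 → 200 — 3 stops lower (darker).
Aperture: f/5.6 → f/8 → f/11 → f/16 — 3 stops smaller aperture (darker).
Net so far: 7 stops darker. Shutter speed: 1/30 → 1/15 → 1/8 → 1/4 → 1/2 → 1 → 2 → 4.

4 s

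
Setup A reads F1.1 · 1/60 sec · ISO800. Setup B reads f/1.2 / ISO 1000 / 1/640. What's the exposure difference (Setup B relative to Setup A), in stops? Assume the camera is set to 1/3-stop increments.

Aperture: f/1.1 → f/1.2 — 1/3 stop smaller aperture (darker).
Shutter speed: 1/60 → 1/80 → 1/100 → 1/125 → 1/160 → 1/200 → 1/250 → 1/320 → 1/400 → 1/500 → 1/640 — 3 1/3 stops faster (darker).
ISO: 800 → 1000 — 1/3 stop higher (brighter).
Net: −1/3 −3 1/3 +1/3 = −3 1/3 stops.

3 1/3 stops darker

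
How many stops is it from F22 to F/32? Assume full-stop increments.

1 stop

f/22 → f/32 — count the steps: 1 stop.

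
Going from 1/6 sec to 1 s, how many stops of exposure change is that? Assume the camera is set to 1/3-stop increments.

2 2/3 stops

1/6 → 1/5 → 1/4 → 0.3 → 0.4 → 0.5 → 0.6 → 0.8 → 1 — count the steps: 8 third-stops = 2 2/3 stops.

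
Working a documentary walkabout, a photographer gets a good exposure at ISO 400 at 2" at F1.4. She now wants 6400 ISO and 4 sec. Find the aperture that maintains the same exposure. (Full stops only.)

f/8

ISO: 400 → 800 → 1600 → 3200 → 6400 — 4 stops higher (brighter).
Shutter speed: 2 → 4 — 1 stop slower (brighter).
Net change so far: 5 stops brighter. Offset with the aperture: f/1.4 → f/2 → f/2.8 → f/4 → f/5.6 → f/8.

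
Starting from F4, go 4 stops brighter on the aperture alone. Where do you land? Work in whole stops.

f/1.0

Aperture: f/4 → f/2.8 → f/2 → f/1.4 → f/1.0 — 4 stops wider (brighter).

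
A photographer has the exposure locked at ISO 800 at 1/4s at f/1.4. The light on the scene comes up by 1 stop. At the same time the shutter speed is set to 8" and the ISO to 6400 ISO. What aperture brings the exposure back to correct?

f/32

Scene light: 1 stop brighter.
Shutter speed: 1/4 → 1/2 → 1 → 2 → 4 → 8 — 5 stops slower (brighter).
ISO: 800 → 1600 → 3200 → 6400 — 3 stops raised (brighter).
Net so far: 9 stops brighter. Aperture: f/1.4 → f/2 → f/2.8 → f/4 → f/5.6 → f/8 → f/11 → f/16 → f/22 → f/32.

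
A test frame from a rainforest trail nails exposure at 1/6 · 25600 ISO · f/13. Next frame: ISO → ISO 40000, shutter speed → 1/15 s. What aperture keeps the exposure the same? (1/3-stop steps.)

ISO: 25600 → 32000 → 40000 — 2/3 stop higher (brighter).
Shutter speed: 1/6 → 1/8 → 1/10 → 1/13 → 1/15 — 1 1/3 stops faster (darker).
Net change so far: 2/3 stop darker. Offset with the aperture: f/13 → f/11 → f/10.

f/10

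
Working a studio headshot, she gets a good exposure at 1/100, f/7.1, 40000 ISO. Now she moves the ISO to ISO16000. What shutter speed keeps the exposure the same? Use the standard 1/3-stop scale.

ISO: 40000 → 32000 → 25600 → 20000 → 16000 — 1 1/3 stops lower (darker).
Need 1 1/3 stops brighter from the shutter speed: 1/100 → 1/80 → 1/60 → 1/50 → 1/40.

1/40s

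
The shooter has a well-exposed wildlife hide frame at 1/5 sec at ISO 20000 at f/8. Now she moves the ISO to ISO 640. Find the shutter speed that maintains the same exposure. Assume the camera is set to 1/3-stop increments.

ISO: 20000 → 16000 → 12800 → 10000 → 8000 → 6400 → 5000 → 4000 → 3200 → 2500 → 2000 → 1600 → 1250 → 1000 → 800 → 640 — 5 stops lower (darker).
Need 5 stops brighter from the shutter speed: 1/5 → 1/4 → 0.3 → 0.4 → 0.5 → 0.6 → 0.8 → 1 → 1.3 → 1.6 → 2 → 2.5 → 3.2 → 4 → 5 → 6.

6 s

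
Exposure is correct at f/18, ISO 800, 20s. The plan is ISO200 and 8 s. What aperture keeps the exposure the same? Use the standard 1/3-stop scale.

ISO: 800 → 640 → 500 → 400 → 320 → 250 → 200 — 2 stops lower (darker).
Shutter speed: 20 → 15 → 13 → 10 → 8 — 1 1/3 stops faster (darker).
Net change so far: 3 1/3 stops darker. Offset with the aperture: f/18 → f/16 → f/14 → f/13 → f/11 → f/10 → f/9 → f/8 → f/7.1 → f/6.3 → f/5.6.

f/5.6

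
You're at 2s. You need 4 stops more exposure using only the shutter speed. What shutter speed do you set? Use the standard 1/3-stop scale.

Shutter speed: 2 → 2.5 → 3.2 → 4 → 5 → 6 → 8 → 10 → 13 → 15 → 20 → 25 → 30 — 4 stops longer (brighter).

30 s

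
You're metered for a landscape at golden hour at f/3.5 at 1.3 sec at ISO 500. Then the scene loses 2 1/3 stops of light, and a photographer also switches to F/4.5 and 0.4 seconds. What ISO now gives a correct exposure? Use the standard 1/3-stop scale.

Scene light: 2 1/3 stops darker.
Aperture: f/3.5 → f/4 → f/4.5 — 2/3 stop stopped down (darker).
Shutter speed: 1.3 → 1 → 0.8 → 0.6 → 0.5 → 0.4 — 1 2/3 stops shorter (darker).
Net so far: 4 2/3 stops darker. ISO: 500 → 640 → 800 → 1000 → 1250 → 1600 → 2000 → 2500 → 3200 → 4000 → 5000 → 6400 → 8000 → 10000 → 12800.

ISO 12800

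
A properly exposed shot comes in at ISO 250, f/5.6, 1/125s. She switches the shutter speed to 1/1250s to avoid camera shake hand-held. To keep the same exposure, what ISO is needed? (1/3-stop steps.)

ISO 2500

Shutter speed: 1/125 → 1/160 → 1/200 → 1/250 → 1/320 → 1/400 → 1/500 → 1/640 → 1/800 → 1/1000 → 1/1250 — 3 1/3 stops shorter (darker).
Need 3 1/3 stops brighter from the ISO: 250 → 320 → 400 → 500 → 640 → 800 → 1000 → 1250 → 1600 → 2000 → 2500.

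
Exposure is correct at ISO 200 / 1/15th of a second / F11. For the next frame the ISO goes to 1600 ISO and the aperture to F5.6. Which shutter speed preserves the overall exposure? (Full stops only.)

1/500s

ISO: 200 → 400 → 800 → 1600 — 3 stops higher (brighter).
Aperture: f/11 → f/8 → f/5.6 — 2 stops wider (brighter).
Net change so far: 5 stops brighter. Offset with the shutter speed: 1/15 → 1/30 → 1/60 → 1/125 → 1/250 → 1/500.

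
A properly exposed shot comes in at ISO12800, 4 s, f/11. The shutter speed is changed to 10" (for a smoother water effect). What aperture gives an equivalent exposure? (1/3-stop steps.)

f/18

Shutter speed: 4 → 5 → 6 → 8 → 10 — 1 1/3 stops slower (brighter).
Need 1 1/3 stops darker from the aperture: f/11 → f/13 → f/14 → f/16 → f/18.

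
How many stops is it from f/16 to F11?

f/16 → f/11 — count the steps: 1 stop.

1 stop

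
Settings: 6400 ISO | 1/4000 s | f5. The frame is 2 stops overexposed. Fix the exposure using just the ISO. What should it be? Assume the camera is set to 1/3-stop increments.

Overexposed by 2 stops → need 2 stops darker.
ISO: 6400 → 5000 → 4000 → 3200 → 2500 → 2000 → 1600.

ISO 1600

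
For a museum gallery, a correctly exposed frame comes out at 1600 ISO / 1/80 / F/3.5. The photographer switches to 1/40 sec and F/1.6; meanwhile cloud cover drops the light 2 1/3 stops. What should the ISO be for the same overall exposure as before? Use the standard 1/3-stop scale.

ISO 800

Scene light: 2 1/3 stops darker.
Shutter speed: 1/80 → 1/60 → 1/50 → 1/40 — 1 stop longer (brighter).
Aperture: f/3.5 → f/3.2 → f/2.8 → f/2.5 → f/2.2 → f/2 → f/1.8 → f/1.6 — 2 1/3 stops opened up (brighter).
Net so far: 1 stop brighter. ISO: 1600 → 1250 → 1000 → 800.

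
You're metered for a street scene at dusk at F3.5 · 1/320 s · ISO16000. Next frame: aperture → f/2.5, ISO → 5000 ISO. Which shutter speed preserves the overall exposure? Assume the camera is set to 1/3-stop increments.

1/200s

Aperture: f/3.5 → f/3.2 → f/2.8 → f/2.5 — 1 stop opened up (brighter).
ISO: 16000 → 12800 → 10000 → 8000 → 6400 → 5000 — 1 2/3 stops lower (darker).
Net change so far: 2/3 stop darker. Offset with the shutter speed: 1/320 → 1/250 → 1/200.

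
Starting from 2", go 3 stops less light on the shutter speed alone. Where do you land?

Shutter speed: 2 → 1 → 1/2 → 1/4 — 3 stops faster (darker).

1/4s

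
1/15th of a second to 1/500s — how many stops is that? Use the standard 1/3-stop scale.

5 stops

1/15 → 1/20 → 1/25 → 1/30 → 1/40 → 1/50 → 1/60 → 1/80 → 1/100 → 1/125 → 1/160 → 1/200 → 1/250 → 1/320 → 1/400 → 1/500 — count the steps: 15 third-stops = 5 stops.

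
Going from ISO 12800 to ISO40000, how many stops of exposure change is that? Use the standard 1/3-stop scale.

12800 → 16000 → 20000 → 25600 → 32000 → 40000 — count the steps: 5 third-stops = 1 2/3 stops.

1 2/3 stops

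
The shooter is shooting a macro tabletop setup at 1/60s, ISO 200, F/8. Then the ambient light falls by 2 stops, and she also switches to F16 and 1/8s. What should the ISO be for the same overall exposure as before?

ISO 400

Scene light: 2 stops darker.
Aperture: f/8 → f/11 → f/16 — 2 stops smaller aperture (darker).
Shutter speed: 1/60 → 1/30 → 1/15 → 1/8 — 3 stops slower (brighter).
Net so far: 1 stop darker. ISO: 200 → 400.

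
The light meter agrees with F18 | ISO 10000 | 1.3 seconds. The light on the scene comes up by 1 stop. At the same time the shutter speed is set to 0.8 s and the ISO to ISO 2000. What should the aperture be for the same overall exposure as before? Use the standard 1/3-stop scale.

f/9

Scene light: 1 stop brighter.
Shutter speed: 1.3 → 1 → 0.8 — 2/3 stop shorter (darker).
ISO: 10000 → 8000 → 6400 → 5000 → 4000 → 3200 → 2500 → 2000 — 2 1/3 stops dropped (darker).
Net so far: 2 stops darker. Aperture: f/18 → f/16 → f/14 → f/13 → f/11 → f/10 → f/9.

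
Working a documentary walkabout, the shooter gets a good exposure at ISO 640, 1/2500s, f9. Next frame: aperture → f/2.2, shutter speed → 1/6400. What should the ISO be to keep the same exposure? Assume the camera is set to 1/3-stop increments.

ISO 100

Aperture: f/9 → f/8 → f/7.1 → f/6.3 → f/5.6 → f/5 → f/4.5 → f/4 → f/3.5 → f/3.2 → f/2.8 → f/2.5 → f/2.2 — 4 stops wider (brighter).
Shutter speed: 1/2500 → 1/3200 → 1/4000 → 1/5000 → 1/6400 — 1 1/3 stops shorter (darker).
Net change so far: 2 2/3 stops brighter. Offset with the ISO: 640 → 500 → 400 → 320 → 250 → 200 → 160 → 125 → 100.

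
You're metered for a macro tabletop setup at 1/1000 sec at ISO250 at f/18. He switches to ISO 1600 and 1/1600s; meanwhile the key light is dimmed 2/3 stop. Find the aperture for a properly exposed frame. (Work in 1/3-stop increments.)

Scene light: 2/3 stop darker.
ISO: 250 → 320 → 400 → 500 → 640 → 800 → 1000 → 1250 → 1600 — 2 2/3 stops higher (brighter).
Shutter speed: 1/1000 → 1/1250 → 1/1600 — 2/3 stop shorter (darker).
Net so far: 1 1/3 stops brighter. Aperture: f/18 → f/20 → f/22 → f/25 → f/29.

f/29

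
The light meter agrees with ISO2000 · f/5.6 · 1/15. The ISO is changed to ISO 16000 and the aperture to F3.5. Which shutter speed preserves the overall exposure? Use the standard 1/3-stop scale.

ISO: 2000 → 2500 → 3200 → 4000 → 5000 → 6400 → 8000 → 10000 → 12800 → 16000 — 3 stops raised (brighter).
Aperture: f/5.6 → f/5 → f/4.5 → f/4 → f/3.5 — 1 1/3 stops opened up (brighter).
Net change so far: 4 1/3 stops brighter. Offset with the shutter speed: 1/15 → 1/20 → 1/25 → 1/30 → 1/40 → 1/50 → 1/60 → 1/80 → 1/100 → 1/125 → 1/160 → 1/200 → 1/250 → 1/320.

1/320s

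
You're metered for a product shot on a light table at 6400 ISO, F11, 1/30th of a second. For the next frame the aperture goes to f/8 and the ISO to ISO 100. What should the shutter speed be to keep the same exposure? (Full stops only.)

1 s

Aperture: f/11 → f/8 — 1 stop wider (brighter).
ISO: 6400 → 3200 → 1600 → 800 → 400 → 200 → 100 — 6 stops lower (darker).
Net change so far: 5 stops darker. Offset with the shutter speed: 1/30 → 1/15 → 1/8 → 1/4 → 1/2 → 1.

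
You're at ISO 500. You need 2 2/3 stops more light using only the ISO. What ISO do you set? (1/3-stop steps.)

ISO: 500 → 640 → 800 → 1000 → 1250 → 1600 → 2000 → 2500 → 3200 — 2 2/3 stops higher (brighter).

ISO 3200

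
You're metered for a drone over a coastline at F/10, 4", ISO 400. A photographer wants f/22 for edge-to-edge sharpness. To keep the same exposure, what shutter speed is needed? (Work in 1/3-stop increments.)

Aperture: f/10 → f/11 → f/13 → f/14 → f/16 → f/18 → f/20 → f/22 — 2 1/3 stops stopped down (darker).
Need 2 1/3 stops brighter from the shutter speed: 4 → 5 → 6 → 8 → 10 → 13 → 15 → 20.

20 s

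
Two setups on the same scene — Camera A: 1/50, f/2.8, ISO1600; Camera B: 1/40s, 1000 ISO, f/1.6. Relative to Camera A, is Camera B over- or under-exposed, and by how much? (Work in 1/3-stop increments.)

Aperture: f/2.8 → f/2.5 → f/2.2 → f/2 → f/1.8 → f/1.6 — 1 2/3 stops opened up (brighter).
Shutter speed: 1/50 → 1/40 — 1/3 stop slower (brighter).
ISO: 1600 → 1250 → 1000 — 2/3 stop lower (darker).
Net: +1 2/3 +1/3 −2/3 = +1 1/3 stops.

1 1/3 stops brighter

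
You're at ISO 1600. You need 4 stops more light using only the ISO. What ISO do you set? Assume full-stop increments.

ISO: 1600 → 3200 → 6400 → 12800 → 25600 — 4 stops higher (brighter).

ISO 25600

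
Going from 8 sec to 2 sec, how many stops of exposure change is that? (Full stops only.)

8 → 4 → 2 — count the steps: 2 stops.

2 stops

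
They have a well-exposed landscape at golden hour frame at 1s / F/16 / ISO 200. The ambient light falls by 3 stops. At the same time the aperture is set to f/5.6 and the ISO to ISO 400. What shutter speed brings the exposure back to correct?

Scene light: 3 stops darker.
Aperture: f/16 → f/11 → f/8 → f/5.6 — 3 stops wider (brighter).
ISO: 200 → 400 — 1 stop higher (brighter).
Net so far: 1 stop brighter. Shutter speed: 1 → 1/2.

1/2s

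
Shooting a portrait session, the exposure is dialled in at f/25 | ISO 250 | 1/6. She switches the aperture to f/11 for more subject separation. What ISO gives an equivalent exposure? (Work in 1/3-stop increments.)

ISO 50

Aperture: f/25 → f/22 → f/20 → f/18 → f/16 → f/14 → f/13 → f/11 — 2 1/3 stops larger aperture (brighter).
Need 2 1/3 stops darker from the ISO: 250 → 200 → 160 → 125 → 100 → 80 → 64 → 50.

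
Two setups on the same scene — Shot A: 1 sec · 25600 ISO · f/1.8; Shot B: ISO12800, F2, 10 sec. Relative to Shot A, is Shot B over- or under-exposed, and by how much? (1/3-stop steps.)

Aperture: f/1.8 → f/2 — 1/3 stop smaller aperture (darker).
Shutter speed: 1 → 1.3 → 1.6 → 2 → 2.5 → 3.2 → 4 → 5 → 6 → 8 → 10 — 3 1/3 stops slower (brighter).
ISO: 25600 → 20000 → 16000 → 12800 — 1 stop dropped (darker).
Net: −1/3 +3 1/3 −1 = +2 stops.

2 stops brighter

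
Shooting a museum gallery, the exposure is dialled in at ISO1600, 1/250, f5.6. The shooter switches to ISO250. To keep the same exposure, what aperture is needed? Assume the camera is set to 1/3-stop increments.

f/2.2

ISO: 1600 → 1250 → 1000 → 800 → 640 → 500 → 400 → 320 → 250 — 2 2/3 stops lower (darker).
Need 2 2/3 stops brighter from the aperture: f/5.6 → f/5 → f/4.5 → f/4 → f/3.5 → f/3.2 → f/2.8 → f/2.5 → f/2.2.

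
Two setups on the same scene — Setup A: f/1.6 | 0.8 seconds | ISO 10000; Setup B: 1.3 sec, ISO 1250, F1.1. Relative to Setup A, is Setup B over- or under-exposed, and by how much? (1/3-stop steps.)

Aperture: f/1.6 → f/1.4 → f/1.2 → f/1.1 — 1 stop larger aperture (brighter).
Shutter speed: 0.8 → 1 → 1.3 — 2/3 stop longer (brighter).
ISO: 10000 → 8000 → 6400 → 5000 → 4000 → 3200 → 2500 → 2000 → 1600 → 1250 — 3 stops lower (darker).
Net: +1 +2/3 −3 = −1 1/3 stops.

1 1/3 stops darker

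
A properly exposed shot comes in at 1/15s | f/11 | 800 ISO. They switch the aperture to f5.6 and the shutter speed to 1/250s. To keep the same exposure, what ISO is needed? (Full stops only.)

Aperture: f/11 → f/8 → f/5.6 — 2 stops larger aperture (brighter).
Shutter speed: 1/15 → 1/30 → 1/60 → 1/125 → 1/250 — 4 stops faster (darker).
Net change so far: 2 stops darker. Offset with the ISO: 800 → 1600 → 3200.

ISO 3200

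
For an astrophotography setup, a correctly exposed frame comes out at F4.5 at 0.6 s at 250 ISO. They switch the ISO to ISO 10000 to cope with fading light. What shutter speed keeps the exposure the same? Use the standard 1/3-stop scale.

ISO: 250 → 320 → 400 → 500 → 640 → 800 → 1000 → 1250 → 1600 → 2000 → 2500 → 3200 → 4000 → 5000 → 6400 → 8000 → 10000 — 5 1/3 stops higher (brighter).
Need 5 1/3 stops darker from the shutter speed: 0.6 → 0.5 → 0.4 → 0.3 → 1/4 → 1/5 → 1/6 → 1/8 → 1/10 → 1/13 → 1/15 → 1/20 → 1/25 → 1/30 → 1/40 → 1/50 → 1/60.

1/60s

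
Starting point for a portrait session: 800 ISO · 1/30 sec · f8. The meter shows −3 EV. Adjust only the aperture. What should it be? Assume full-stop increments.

f/2.8

Underexposed by 3 stops → need 3 stops brighter.
Aperture: f/8 → f/5.6 → f/4 → f/2.8.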